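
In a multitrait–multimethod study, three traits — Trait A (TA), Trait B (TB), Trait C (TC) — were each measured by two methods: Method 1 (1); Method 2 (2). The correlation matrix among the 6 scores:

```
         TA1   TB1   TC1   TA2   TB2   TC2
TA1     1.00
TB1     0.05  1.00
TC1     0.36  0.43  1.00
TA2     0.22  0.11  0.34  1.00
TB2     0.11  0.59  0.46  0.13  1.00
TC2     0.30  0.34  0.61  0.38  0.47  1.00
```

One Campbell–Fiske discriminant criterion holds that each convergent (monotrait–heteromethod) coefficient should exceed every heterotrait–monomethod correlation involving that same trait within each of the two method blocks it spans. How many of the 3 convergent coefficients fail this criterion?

1

Convergent coefficients and their comparison sets:
TA (methods 1·2): 0.22 vs {0.05, 0.13, 0.36, 0.38} → fail.
TB (methods 1·2): 0.59 vs {0.05, 0.13, 0.43, 0.47} → pass.
TC (methods 1·2): 0.61 vs {0.36, 0.38, 0.43, 0.47} → pass.
1 of 3 fail.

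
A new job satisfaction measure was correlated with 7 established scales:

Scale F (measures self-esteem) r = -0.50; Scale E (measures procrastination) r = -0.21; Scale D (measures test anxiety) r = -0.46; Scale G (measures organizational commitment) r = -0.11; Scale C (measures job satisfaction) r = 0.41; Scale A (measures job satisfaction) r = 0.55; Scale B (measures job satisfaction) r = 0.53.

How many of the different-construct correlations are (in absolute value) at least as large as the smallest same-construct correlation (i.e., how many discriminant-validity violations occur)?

Convergent (same construct = job satisfaction): Scale C, Scale A, Scale B.
Smallest convergent = 0.41. Discriminant |r|: 0.50, 0.21, 0.46, 0.11; count ≥ 0.41 → 2.

2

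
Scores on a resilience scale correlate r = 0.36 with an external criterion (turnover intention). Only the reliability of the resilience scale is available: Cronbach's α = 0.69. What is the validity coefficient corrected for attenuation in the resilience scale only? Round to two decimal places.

Single correction: r_c = r_obs / √r_xx = 0.36 / √0.69 = 0.36 / 0.8307 ≈ 0.43.

0.43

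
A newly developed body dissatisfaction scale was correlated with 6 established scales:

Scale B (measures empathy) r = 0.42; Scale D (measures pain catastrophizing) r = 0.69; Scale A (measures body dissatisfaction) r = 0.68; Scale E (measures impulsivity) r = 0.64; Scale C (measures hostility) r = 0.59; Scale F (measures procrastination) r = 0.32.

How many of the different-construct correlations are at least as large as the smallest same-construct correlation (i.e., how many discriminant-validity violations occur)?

1

Convergent (same construct = body dissatisfaction): Scale A.
Smallest convergent = 0.68. Discriminant values: 0.42, 0.69, 0.64, 0.59, 0.32; count ≥ 0.68 → 1.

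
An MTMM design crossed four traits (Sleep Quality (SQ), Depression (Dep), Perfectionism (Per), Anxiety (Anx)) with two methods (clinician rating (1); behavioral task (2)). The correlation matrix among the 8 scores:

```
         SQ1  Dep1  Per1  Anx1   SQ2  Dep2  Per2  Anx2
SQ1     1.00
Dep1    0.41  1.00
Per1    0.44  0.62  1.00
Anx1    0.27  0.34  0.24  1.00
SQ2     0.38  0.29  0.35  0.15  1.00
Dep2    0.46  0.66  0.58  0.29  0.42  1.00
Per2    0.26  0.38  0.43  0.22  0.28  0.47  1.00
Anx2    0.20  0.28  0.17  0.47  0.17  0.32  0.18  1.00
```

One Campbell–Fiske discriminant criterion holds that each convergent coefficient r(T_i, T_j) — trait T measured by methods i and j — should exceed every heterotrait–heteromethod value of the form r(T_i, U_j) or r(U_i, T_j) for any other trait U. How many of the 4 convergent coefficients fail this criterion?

2

Convergent coefficients and their comparison sets:
SQ (methods 1·2): 0.38 vs {0.46, 0.29, 0.26, 0.35, 0.20, 0.15} → fail.
Dep (methods 1·2): 0.66 vs {0.29, 0.46, 0.38, 0.58, 0.28, 0.29} → pass.
Per (methods 1·2): 0.43 vs {0.35, 0.26, 0.58, 0.38, 0.17, 0.22} → fail.
Anx (methods 1·2): 0.47 vs {0.15, 0.20, 0.29, 0.28, 0.22, 0.17} → pass.
2 of 4 fail.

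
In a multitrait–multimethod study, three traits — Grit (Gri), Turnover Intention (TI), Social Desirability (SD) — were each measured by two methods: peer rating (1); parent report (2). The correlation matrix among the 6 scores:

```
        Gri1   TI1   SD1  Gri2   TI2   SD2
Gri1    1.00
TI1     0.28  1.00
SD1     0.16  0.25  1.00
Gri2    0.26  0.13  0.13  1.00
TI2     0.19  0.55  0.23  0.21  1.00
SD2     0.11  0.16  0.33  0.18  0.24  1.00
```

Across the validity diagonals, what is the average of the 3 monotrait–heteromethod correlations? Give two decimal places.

0.38

Convergent values: 0.26, 0.55, 0.33; mean = 1.14/3 = 0.38.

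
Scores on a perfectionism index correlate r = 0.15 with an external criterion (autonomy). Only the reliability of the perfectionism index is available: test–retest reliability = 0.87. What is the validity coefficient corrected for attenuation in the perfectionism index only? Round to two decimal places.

Single correction: r_c = r_obs / √r_xx = 0.15 / √0.87 = 0.15 / 0.9327 ≈ 0.16.

0.16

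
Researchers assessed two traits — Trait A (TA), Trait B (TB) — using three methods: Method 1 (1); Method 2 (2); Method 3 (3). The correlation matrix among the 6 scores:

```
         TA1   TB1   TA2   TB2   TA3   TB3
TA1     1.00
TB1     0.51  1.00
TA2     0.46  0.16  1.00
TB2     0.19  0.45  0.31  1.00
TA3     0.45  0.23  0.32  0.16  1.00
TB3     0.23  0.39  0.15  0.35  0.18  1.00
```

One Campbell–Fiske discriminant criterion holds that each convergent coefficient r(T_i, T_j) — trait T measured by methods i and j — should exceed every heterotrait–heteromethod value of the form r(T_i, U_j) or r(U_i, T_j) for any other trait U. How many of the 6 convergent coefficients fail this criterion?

Each convergent coefficient versus the relevant comparison correlations:
TA (methods 1·2): 0.46 vs {0.19, 0.16} → pass.
TA (methods 1·3): 0.45 vs {0.23, 0.23} → pass.
TA (methods 2·3): 0.32 vs {0.15, 0.16} → pass.
TB (methods 1·2): 0.45 vs {0.16, 0.19} → pass.
TB (methods 1·3): 0.39 vs {0.23, 0.23} → pass.
TB (methods 2·3): 0.35 vs {0.16, 0.15} → pass.
0 of 6 fail.

0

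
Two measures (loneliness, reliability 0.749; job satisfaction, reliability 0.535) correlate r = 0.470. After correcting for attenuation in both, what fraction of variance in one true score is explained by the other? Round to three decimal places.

0.551

Disattenuated r = 0.470 / √(0.749 × 0.535) = 0.470 / 0.6330 = 0.7425.
Shared true-score variance = 0.7425² = 0.5513 ≈ 0.551.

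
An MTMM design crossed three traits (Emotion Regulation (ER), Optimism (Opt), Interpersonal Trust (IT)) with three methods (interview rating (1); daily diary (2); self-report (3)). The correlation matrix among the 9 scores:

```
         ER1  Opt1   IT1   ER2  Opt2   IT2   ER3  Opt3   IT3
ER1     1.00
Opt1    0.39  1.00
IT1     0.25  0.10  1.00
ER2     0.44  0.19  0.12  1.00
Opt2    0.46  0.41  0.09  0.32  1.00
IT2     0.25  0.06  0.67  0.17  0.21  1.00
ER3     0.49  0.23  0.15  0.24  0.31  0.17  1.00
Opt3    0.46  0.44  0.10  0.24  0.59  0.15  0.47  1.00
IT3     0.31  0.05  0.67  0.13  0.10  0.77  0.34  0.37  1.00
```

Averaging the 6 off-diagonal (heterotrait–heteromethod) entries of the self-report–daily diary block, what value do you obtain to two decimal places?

HTHM values (method 3 × method 2): 0.31, 0.17, 0.24, 0.15, 0.13, 0.10; mean = 1.10/6 = 0.18.

0.18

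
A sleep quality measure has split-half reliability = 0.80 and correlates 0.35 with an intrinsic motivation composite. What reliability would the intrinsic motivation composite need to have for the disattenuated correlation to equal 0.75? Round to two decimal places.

r_true = r_obs / √(r_xx · r_yy) ⇒ 0.75 = 0.35 / √(0.80 · r_yy).
√(0.80 · r_yy) = 0.35 / 0.75 = 0.4667; 0.80 · r_yy = 0.2178; r_yy = 0.2178 / 0.80 ≈ 0.27.

0.27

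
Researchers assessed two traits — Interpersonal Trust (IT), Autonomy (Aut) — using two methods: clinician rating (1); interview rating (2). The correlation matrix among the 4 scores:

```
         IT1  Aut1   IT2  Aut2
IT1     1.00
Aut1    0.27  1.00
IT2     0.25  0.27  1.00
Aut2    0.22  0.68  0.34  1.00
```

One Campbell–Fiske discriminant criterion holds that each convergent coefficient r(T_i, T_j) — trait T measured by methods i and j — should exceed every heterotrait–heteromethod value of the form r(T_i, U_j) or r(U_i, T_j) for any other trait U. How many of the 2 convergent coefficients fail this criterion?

1

Each convergent coefficient versus the relevant comparison correlations:
IT (methods 1·2): 0.25 vs {0.22, 0.27} → fail.
Aut (methods 1·2): 0.68 vs {0.27, 0.22} → pass.
1 of 2 fail.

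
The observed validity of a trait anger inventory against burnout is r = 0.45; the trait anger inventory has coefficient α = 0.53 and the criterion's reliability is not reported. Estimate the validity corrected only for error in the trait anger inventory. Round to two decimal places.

0.62

Single correction: r_c = r_obs / √r_xx = 0.45 / √0.53 = 0.45 / 0.7280 ≈ 0.62.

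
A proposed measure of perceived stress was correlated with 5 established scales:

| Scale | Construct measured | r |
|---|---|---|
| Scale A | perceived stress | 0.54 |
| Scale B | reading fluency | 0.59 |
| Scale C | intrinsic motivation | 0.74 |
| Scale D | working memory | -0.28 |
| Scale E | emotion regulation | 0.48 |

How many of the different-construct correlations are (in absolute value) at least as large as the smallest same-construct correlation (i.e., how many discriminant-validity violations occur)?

2

Convergent (same construct = perceived stress): Scale A.
Smallest convergent = 0.54. Discriminant |r|: 0.59, 0.74, 0.28, 0.48; count ≥ 0.54 → 2.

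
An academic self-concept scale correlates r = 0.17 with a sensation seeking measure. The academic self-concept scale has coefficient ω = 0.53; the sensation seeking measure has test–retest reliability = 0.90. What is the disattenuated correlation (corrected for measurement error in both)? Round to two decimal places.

0.25

r_true = r_obs / √(r_xx · r_yy) = 0.17 / √(0.53 × 0.90) = 0.17 / √0.4770 = 0.17 / 0.6907 ≈ 0.25.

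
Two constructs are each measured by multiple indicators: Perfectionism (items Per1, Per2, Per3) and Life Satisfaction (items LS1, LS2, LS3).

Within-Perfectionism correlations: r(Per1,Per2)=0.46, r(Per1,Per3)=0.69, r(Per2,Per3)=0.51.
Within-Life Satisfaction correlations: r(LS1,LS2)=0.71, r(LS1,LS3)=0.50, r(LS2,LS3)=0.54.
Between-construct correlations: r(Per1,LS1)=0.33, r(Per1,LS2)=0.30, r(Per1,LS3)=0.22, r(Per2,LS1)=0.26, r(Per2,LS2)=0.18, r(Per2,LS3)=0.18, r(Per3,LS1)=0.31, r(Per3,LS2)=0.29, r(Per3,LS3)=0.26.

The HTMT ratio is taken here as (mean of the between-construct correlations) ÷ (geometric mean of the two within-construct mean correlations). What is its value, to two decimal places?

Between-construct mean = 2.33/9 = 0.2589.
Mean within-Per = 1.66/3 = 0.5533; mean within-LS = 1.75/3 = 0.5833.
Geometric mean = √(0.5533 × 0.5833) = 0.5681.
HTMT = 0.2589 / 0.5681 = 0.46.

0.46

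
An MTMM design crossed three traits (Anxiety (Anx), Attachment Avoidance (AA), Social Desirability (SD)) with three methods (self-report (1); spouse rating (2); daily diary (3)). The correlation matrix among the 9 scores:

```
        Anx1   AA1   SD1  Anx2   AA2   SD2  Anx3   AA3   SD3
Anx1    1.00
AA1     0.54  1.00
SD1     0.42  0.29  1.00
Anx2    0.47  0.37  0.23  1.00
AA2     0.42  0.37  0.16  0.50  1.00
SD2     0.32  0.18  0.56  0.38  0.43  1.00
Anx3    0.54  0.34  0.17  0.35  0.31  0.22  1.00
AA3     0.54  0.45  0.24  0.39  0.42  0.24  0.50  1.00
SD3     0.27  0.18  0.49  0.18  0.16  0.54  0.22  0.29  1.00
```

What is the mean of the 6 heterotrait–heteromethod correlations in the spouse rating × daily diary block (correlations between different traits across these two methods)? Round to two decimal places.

0.25

HTHM values (method 2 × method 3): 0.39, 0.18, 0.31, 0.16, 0.22, 0.24; mean = 1.50/6 = 0.25.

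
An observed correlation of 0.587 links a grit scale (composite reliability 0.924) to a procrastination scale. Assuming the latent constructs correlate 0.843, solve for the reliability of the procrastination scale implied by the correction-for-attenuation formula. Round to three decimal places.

r_true = r_obs / √(r_xx · r_yy) ⇒ 0.843 = 0.587 / √(0.924 · r_yy).
√(0.924 · r_yy) = 0.587 / 0.843 = 0.6963; 0.924 · r_yy = 0.4848; r_yy = 0.4848 / 0.924 ≈ 0.525.

0.525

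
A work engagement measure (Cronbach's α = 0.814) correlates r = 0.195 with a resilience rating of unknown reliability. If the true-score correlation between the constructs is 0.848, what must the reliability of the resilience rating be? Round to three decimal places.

r_true = r_obs / √(r_xx · r_yy) ⇒ 0.848 = 0.195 / √(0.814 · r_yy).
√(0.814 · r_yy) = 0.195 / 0.848 = 0.2300; 0.814 · r_yy = 0.0529; r_yy = 0.0529 / 0.814 ≈ 0.065.

0.065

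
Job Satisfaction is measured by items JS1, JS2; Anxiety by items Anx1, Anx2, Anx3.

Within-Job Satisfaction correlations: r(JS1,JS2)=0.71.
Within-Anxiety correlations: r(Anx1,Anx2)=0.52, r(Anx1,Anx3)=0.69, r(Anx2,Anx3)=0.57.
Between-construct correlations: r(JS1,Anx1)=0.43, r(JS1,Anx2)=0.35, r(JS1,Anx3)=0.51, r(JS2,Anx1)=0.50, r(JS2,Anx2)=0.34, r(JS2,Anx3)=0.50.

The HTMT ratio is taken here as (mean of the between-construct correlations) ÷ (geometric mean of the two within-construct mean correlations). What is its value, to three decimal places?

0.675

Mean between = 2.63/6 = 0.4383.
Mean within-JS = 0.71/1 = 0.7100; mean within-Anx = 1.78/3 = 0.5933.
Geometric mean = √(0.7100 × 0.5933) = 0.6490.
HTMT = 0.4383 / 0.6490 = 0.675.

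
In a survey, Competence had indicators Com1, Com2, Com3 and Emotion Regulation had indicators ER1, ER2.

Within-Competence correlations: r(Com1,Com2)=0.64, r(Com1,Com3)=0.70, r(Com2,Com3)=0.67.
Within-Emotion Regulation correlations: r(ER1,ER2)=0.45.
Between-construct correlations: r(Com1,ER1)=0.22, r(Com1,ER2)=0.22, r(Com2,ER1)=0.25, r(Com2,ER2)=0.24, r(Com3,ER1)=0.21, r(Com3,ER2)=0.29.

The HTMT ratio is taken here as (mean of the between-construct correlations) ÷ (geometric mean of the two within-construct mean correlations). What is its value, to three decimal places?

Mean heterotrait r = 1.43/6 = 0.2383.
Mean within-Com = 2.01/3 = 0.6700; mean within-ER = 0.45/1 = 0.4500.
Geometric mean = √(0.6700 × 0.4500) = 0.5491.
HTMT = 0.2383 / 0.5491 = 0.434.

0.434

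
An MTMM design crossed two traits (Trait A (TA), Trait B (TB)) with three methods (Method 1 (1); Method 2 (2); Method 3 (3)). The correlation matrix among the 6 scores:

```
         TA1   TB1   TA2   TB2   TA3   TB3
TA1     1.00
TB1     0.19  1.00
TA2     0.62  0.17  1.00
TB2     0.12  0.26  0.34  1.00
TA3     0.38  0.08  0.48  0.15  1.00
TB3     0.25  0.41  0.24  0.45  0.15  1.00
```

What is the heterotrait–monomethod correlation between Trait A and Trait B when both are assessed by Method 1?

Different traits, same method: r(TA1, TB1) = 0.19.

0.19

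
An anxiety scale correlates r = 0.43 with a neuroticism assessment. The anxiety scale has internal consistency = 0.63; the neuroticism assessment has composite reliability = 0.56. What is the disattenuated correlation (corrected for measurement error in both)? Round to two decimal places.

r_true = r_obs / √(r_xx · r_yy) = 0.43 / √(0.63 × 0.56) = 0.43 / √0.3528 = 0.43 / 0.5940 ≈ 0.72.

0.72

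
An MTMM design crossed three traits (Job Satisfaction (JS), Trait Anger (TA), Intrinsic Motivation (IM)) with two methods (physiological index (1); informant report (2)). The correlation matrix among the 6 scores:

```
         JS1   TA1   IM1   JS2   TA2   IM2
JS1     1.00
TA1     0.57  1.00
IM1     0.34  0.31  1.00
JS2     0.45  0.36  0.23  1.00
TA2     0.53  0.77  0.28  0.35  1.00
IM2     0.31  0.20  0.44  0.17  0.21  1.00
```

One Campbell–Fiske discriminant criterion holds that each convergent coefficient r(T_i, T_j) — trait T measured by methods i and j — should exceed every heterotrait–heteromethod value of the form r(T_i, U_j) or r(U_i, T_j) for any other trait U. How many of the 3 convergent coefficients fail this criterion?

Convergent coefficients and their comparison sets:
JS (methods 1·2): 0.45 vs {0.53, 0.36, 0.31, 0.23} → fail.
TA (methods 1·2): 0.77 vs {0.36, 0.53, 0.20, 0.28} → pass.
IM (methods 1·2): 0.44 vs {0.23, 0.31, 0.28, 0.20} → pass.
1 of 3 fail.

1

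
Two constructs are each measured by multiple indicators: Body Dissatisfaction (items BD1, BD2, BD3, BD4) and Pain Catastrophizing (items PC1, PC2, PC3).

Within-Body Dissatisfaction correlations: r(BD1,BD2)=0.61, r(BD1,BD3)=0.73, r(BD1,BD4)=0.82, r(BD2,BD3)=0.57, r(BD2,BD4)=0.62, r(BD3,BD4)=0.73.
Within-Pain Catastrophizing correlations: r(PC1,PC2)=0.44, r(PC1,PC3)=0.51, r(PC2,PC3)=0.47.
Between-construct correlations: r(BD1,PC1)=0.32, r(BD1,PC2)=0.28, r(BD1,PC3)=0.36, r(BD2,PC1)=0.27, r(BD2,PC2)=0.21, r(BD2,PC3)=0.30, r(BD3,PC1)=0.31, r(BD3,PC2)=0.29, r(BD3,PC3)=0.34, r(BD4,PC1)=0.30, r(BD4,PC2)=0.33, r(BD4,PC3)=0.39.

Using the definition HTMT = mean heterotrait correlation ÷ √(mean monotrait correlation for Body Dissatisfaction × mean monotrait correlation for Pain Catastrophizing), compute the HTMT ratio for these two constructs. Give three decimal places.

0.543

Mean heterotrait r = 3.70/12 = 0.3083.
Mean within-BD = 4.08/6 = 0.6800; mean within-PC = 1.42/3 = 0.4733.
Geometric mean = √(0.6800 × 0.4733) = 0.5673.
HTMT = 0.3083 / 0.5673 = 0.543.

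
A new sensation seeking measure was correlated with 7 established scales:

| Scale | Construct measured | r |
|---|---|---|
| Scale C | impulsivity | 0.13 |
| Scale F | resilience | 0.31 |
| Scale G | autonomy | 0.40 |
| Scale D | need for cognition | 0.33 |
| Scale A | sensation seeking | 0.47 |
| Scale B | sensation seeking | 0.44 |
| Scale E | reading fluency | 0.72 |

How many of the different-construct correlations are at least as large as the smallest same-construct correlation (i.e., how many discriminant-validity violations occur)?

1

Convergent (same construct = sensation seeking): Scale A, Scale B.
Smallest convergent = 0.44. Discriminant values: 0.13, 0.31, 0.40, 0.33, 0.72; count ≥ 0.44 → 1.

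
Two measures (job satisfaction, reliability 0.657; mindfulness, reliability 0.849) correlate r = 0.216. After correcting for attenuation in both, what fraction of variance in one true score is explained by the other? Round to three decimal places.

0.084

Disattenuated r = 0.216 / √(0.657 × 0.849) = 0.216 / 0.7469 = 0.2892.
Shared true-score variance = 0.2892² = 0.0836 ≈ 0.084.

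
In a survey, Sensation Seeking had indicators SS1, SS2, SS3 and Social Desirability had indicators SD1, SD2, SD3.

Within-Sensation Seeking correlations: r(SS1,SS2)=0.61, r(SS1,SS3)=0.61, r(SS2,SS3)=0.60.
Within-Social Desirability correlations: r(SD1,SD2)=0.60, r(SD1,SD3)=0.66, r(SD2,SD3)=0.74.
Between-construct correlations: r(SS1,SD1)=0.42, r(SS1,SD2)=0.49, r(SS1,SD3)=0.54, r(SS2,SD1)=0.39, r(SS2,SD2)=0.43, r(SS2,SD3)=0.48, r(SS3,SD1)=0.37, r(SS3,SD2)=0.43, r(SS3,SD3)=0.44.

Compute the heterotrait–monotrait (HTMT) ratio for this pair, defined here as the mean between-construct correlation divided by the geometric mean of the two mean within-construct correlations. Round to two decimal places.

0.70

Between-construct mean = 3.99/9 = 0.4433.
Mean within-SS = 1.82/3 = 0.6067; mean within-SD = 2.00/3 = 0.6667.
Geometric mean = √(0.6067 × 0.6667) = 0.6360.
HTMT = 0.4433 / 0.6360 = 0.70.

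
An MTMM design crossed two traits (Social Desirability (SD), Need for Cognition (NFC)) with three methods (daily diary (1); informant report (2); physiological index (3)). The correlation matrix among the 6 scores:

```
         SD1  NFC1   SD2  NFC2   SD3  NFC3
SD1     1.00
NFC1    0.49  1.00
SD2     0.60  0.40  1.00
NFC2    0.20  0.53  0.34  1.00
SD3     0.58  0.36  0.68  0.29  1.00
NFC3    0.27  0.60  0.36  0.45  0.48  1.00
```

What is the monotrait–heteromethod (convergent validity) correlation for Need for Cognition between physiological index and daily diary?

Same trait (NFC), different methods: r(NFC3, NFC1) = 0.60.

0.60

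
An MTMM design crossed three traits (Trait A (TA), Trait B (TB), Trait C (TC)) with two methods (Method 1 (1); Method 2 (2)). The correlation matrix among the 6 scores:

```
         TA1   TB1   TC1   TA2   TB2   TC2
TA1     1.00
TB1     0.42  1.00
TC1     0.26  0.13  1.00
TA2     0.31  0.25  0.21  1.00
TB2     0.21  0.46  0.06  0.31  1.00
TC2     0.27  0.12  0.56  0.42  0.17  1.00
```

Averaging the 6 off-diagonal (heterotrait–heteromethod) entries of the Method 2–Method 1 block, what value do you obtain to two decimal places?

HTHM values (method 2 × method 1): 0.25, 0.21, 0.21, 0.06, 0.27, 0.12; mean = 1.12/6 = 0.19.

0.19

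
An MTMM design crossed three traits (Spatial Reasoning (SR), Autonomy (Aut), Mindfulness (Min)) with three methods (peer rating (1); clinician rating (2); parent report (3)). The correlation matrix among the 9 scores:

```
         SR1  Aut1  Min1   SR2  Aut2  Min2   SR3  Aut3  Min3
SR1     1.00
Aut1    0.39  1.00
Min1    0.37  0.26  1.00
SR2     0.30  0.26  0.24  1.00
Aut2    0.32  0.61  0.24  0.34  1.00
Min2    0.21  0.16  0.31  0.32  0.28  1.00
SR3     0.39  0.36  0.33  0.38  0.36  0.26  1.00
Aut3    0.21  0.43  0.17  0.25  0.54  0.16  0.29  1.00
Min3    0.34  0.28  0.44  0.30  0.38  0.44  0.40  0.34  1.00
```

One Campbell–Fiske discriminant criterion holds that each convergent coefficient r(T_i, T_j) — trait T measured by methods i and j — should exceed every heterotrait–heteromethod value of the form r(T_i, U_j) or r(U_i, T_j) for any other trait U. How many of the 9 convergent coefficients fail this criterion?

Checking each validity diagonal entry against its comparison values:
SR (methods 1·2): 0.30 vs {0.32, 0.26, 0.21, 0.24} → fail.
SR (methods 1·3): 0.39 vs {0.21, 0.36, 0.34, 0.33} → pass.
SR (methods 2·3): 0.38 vs {0.25, 0.36, 0.30, 0.26} → pass.
Aut (methods 1·2): 0.61 vs {0.26, 0.32, 0.16, 0.24} → pass.
Aut (methods 1·3): 0.43 vs {0.36, 0.21, 0.28, 0.17} → pass.
Aut (methods 2·3): 0.54 vs {0.36, 0.25, 0.38, 0.16} → pass.
Min (methods 1·2): 0.31 vs {0.24, 0.21, 0.24, 0.16} → pass.
Min (methods 1·3): 0.44 vs {0.33, 0.34, 0.17, 0.28} → pass.
Min (methods 2·3): 0.44 vs {0.26, 0.30, 0.16, 0.38} → pass.
1 of 9 fail.

1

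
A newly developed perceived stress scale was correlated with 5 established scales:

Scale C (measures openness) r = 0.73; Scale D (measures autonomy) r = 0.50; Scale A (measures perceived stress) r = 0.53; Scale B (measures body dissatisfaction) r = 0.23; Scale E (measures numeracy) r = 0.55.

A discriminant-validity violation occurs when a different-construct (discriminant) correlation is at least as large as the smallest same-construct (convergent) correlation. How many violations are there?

2

Convergent (same construct = perceived stress): Scale A.
Smallest convergent = 0.53. Discriminant values: 0.73, 0.50, 0.23, 0.55; count ≥ 0.53 → 2.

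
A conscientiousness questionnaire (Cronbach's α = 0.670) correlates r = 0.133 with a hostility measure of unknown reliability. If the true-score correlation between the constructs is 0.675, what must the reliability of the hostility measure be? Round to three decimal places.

r_true = r_obs / √(r_xx · r_yy) ⇒ 0.675 = 0.133 / √(0.670 · r_yy).
√(0.670 · r_yy) = 0.133 / 0.675 = 0.1970; 0.670 · r_yy = 0.0388; r_yy = 0.0388 / 0.670 ≈ 0.058.

0.058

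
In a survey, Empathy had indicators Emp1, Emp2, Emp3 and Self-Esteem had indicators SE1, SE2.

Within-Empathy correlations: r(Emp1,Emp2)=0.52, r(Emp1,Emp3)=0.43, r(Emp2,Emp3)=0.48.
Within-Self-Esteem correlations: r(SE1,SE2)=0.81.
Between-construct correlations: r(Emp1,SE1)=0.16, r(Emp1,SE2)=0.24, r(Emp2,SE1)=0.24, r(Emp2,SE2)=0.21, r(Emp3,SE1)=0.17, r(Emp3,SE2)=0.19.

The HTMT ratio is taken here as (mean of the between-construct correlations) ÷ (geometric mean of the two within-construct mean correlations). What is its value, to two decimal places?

0.32

Mean heterotrait r = 1.21/6 = 0.2017.
Mean within-Emp = 1.43/3 = 0.4767; mean within-SE = 0.81/1 = 0.8100.
Geometric mean = √(0.4767 × 0.8100) = 0.6214.
HTMT = 0.2017 / 0.6214 = 0.32.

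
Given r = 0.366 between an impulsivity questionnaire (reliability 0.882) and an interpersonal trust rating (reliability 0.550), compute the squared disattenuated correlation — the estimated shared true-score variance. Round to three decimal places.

0.276

Disattenuated r = 0.366 / √(0.882 × 0.550) = 0.366 / 0.6965 = 0.5255.
Shared true-score variance = 0.5255² = 0.2762 ≈ 0.276.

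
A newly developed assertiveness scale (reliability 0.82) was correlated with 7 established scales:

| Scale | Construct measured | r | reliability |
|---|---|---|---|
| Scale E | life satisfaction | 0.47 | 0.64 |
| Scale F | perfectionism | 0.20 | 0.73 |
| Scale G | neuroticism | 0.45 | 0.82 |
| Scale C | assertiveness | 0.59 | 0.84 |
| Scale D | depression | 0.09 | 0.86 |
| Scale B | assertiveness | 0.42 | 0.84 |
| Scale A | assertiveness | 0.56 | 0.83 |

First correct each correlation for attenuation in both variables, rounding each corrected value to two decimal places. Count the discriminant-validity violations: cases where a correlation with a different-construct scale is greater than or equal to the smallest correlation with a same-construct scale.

2

Disattenuated r (r / √(r_scale · r_new)):
  Scale E (disc): 0.47 / √(0.64·0.82) = 0.65
  Scale F (disc): 0.20 / √(0.73·0.82) = 0.26
  Scale G (disc): 0.45 / √(0.82·0.82) = 0.55
  Scale C (conv): 0.59 / √(0.84·0.82) = 0.71
  Scale D (disc): 0.09 / √(0.86·0.82) = 0.11
  Scale B (conv): 0.42 / √(0.84·0.82) = 0.51
  Scale A (conv): 0.56 / √(0.83·0.82) = 0.68
Smallest convergent = 0.51. Discriminant values: 0.65, 0.26, 0.55, 0.11; count ≥ 0.51 → 2.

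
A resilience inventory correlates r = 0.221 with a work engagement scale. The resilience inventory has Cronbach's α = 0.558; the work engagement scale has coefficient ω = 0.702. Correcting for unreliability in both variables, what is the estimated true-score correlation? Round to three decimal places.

0.353

r_true = r_obs / √(r_xx · r_yy) = 0.221 / √(0.558 × 0.702) = 0.221 / √0.391716 = 0.221 / 0.6259 ≈ 0.353.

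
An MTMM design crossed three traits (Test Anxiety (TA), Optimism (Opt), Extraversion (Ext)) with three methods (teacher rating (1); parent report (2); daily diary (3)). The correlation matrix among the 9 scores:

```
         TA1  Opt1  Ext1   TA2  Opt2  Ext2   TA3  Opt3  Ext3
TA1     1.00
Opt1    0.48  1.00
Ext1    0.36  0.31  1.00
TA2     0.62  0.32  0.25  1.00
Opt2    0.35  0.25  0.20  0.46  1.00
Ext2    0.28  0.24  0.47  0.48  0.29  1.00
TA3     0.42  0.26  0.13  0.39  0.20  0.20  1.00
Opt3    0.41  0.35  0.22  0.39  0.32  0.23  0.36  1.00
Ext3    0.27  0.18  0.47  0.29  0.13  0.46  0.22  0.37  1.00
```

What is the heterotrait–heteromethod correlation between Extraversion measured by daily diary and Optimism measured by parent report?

0.13

Different traits and methods: r(Ext3, Opt2) = 0.13.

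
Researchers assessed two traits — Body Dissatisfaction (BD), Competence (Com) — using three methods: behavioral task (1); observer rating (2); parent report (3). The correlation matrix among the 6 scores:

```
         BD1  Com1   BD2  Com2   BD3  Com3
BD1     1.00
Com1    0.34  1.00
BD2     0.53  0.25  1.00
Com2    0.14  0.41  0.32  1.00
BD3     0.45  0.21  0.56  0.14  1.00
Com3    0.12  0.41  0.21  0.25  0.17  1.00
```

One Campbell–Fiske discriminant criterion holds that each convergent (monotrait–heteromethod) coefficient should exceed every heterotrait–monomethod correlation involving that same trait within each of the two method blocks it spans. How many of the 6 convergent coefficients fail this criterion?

1

Convergent coefficients and their comparison sets:
BD (methods 1·2): 0.53 vs {0.34, 0.32} → pass.
BD (methods 1·3): 0.45 vs {0.34, 0.17} → pass.
BD (methods 2·3): 0.56 vs {0.32, 0.17} → pass.
Com (methods 1·2): 0.41 vs {0.34, 0.32} → pass.
Com (methods 1·3): 0.41 vs {0.34, 0.17} → pass.
Com (methods 2·3): 0.25 vs {0.32, 0.17} → fail.
1 of 6 fail.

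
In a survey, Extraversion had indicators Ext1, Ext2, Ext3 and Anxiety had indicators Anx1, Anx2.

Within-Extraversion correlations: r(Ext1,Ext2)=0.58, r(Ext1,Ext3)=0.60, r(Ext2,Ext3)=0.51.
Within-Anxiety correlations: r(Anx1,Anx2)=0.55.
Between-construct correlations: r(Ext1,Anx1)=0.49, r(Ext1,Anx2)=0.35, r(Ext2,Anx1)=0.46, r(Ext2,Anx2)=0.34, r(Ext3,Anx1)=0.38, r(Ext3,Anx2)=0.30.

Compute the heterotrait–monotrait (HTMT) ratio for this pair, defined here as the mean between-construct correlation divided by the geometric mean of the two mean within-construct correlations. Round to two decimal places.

0.69

Mean between = 2.32/6 = 0.3867.
Mean within-Ext = 1.69/3 = 0.5633; mean within-Anx = 0.55/1 = 0.5500.
Geometric mean = √(0.5633 × 0.5500) = 0.5566.
HTMT = 0.3867 / 0.5566 = 0.69.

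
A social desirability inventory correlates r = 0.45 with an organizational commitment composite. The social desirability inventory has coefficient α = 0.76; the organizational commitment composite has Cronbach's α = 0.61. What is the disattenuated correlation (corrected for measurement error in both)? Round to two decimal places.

r_true = r_obs / √(r_xx · r_yy) = 0.45 / √(0.76 × 0.61) = 0.45 / √0.4636 = 0.45 / 0.6809 ≈ 0.66.

0.66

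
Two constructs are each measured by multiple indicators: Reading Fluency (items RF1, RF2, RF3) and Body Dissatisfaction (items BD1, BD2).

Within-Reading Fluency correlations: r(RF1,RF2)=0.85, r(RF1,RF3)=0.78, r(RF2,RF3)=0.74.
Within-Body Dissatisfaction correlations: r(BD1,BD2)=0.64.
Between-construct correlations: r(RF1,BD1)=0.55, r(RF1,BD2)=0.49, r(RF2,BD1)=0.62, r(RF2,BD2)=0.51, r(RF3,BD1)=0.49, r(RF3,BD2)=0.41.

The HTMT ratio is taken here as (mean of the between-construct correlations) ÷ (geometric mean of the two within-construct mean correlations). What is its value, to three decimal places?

Between-construct mean = 3.07/6 = 0.5117.
Mean within-RF = 2.37/3 = 0.7900; mean within-BD = 0.64/1 = 0.6400.
Geometric mean = √(0.7900 × 0.6400) = 0.7111.
HTMT = 0.5117 / 0.7111 = 0.720.

0.720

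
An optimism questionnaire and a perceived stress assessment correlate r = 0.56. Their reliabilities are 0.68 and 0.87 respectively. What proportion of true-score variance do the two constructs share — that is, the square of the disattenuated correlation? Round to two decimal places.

Disattenuated r = 0.56 / √(0.68 × 0.87) = 0.56 / 0.7692 = 0.7280.
Shared true-score variance = 0.7280² = 0.5300 ≈ 0.53.

0.53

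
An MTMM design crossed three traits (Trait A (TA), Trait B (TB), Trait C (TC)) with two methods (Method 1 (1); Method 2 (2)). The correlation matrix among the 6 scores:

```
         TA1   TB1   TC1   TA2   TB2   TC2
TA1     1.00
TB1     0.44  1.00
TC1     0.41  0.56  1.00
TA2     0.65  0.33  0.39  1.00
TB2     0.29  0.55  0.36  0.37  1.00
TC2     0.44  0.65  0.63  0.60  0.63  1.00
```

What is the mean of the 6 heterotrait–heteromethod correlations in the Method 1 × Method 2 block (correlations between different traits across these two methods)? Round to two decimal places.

HTHM values (method 1 × method 2): 0.29, 0.44, 0.33, 0.65, 0.39, 0.36; mean = 2.46/6 = 0.41.

0.41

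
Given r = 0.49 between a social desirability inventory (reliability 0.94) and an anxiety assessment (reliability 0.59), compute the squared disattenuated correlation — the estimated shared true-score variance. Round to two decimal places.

0.43

Disattenuated r = 0.49 / √(0.94 × 0.59) = 0.49 / 0.7447 = 0.6580.
Shared true-score variance = 0.6580² = 0.4330 ≈ 0.43.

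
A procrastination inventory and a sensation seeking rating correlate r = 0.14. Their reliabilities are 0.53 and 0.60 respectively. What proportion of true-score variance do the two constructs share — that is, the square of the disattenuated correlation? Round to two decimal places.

0.06

Disattenuated r = 0.14 / √(0.53 × 0.60) = 0.14 / 0.5639 = 0.2483.
Shared true-score variance = 0.2483² = 0.0617 ≈ 0.06.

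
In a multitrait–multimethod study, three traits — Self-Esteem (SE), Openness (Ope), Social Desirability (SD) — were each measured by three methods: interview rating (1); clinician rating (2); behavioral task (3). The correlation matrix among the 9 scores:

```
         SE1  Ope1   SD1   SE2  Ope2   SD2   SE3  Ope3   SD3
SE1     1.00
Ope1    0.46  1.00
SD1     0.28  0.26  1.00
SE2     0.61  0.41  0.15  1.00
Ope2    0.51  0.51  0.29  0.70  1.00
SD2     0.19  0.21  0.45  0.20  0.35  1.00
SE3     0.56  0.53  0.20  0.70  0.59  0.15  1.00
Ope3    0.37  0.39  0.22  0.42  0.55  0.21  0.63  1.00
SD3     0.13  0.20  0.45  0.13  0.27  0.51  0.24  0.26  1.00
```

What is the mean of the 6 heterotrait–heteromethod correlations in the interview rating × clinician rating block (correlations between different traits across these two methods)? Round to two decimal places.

HTHM values (method 1 × method 2): 0.51, 0.19, 0.41, 0.21, 0.15, 0.29; mean = 1.76/6 = 0.29.

0.29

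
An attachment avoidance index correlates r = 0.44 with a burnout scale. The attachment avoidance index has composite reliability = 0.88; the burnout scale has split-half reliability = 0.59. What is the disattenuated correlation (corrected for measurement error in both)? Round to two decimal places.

0.61

r_true = r_obs / √(r_xx · r_yy) = 0.44 / √(0.88 × 0.59) = 0.44 / √0.5192 = 0.44 / 0.7206 ≈ 0.61.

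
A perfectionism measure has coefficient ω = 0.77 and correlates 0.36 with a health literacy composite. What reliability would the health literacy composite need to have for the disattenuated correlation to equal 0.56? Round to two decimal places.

r_true = r_obs / √(r_xx · r_yy) ⇒ 0.56 = 0.36 / √(0.77 · r_yy).
√(0.77 · r_yy) = 0.36 / 0.56 = 0.6429; 0.77 · r_yy = 0.4133; r_yy = 0.4133 / 0.77 ≈ 0.54.

0.54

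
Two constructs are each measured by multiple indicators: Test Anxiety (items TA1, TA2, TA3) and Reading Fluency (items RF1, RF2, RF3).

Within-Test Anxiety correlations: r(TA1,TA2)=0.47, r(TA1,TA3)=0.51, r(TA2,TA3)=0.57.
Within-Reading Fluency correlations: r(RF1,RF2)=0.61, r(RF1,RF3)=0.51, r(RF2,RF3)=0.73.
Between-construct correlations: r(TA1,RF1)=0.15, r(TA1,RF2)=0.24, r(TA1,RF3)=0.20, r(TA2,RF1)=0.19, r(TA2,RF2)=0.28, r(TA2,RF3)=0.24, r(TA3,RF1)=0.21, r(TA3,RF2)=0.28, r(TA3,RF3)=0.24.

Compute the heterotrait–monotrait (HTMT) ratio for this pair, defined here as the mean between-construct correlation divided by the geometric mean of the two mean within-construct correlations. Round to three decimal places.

0.400

Mean between = 2.03/9 = 0.2256.
Mean within-TA = 1.55/3 = 0.5167; mean within-RF = 1.85/3 = 0.6167.
Geometric mean = √(0.5167 × 0.6167) = 0.5645.
HTMT = 0.2256 / 0.5645 = 0.400.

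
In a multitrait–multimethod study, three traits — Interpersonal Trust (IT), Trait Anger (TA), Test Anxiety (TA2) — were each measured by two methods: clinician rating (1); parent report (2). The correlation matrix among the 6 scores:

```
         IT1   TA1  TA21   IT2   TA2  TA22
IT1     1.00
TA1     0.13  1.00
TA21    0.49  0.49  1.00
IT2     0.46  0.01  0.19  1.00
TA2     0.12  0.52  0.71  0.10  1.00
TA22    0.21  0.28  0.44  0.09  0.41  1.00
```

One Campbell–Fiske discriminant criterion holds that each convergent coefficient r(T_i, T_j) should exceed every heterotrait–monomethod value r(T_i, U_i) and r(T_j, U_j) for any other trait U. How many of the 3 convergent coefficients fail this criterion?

Checking each validity diagonal entry against its comparison values:
IT (methods 1·2): 0.46 vs {0.13, 0.10, 0.49, 0.09} → fail.
TA (methods 1·2): 0.52 vs {0.13, 0.10, 0.49, 0.41} → pass.
TA2 (methods 1·2): 0.44 vs {0.49, 0.09, 0.49, 0.41} → fail.
2 of 3 fail.

2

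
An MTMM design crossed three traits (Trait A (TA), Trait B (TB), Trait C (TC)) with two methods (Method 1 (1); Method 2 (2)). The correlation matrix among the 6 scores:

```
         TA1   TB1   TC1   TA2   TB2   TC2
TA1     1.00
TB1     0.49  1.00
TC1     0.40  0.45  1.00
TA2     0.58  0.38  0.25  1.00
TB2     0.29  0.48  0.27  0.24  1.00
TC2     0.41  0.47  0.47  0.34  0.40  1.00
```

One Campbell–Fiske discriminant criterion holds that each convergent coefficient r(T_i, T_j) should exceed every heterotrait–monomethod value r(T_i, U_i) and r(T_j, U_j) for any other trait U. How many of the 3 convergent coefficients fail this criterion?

1

Each convergent coefficient versus the relevant comparison correlations:
TA (methods 1·2): 0.58 vs {0.49, 0.24, 0.40, 0.34} → pass.
TB (methods 1·2): 0.48 vs {0.49, 0.24, 0.45, 0.40} → fail.
TC (methods 1·2): 0.47 vs {0.40, 0.34, 0.45, 0.40} → pass.
1 of 3 fail.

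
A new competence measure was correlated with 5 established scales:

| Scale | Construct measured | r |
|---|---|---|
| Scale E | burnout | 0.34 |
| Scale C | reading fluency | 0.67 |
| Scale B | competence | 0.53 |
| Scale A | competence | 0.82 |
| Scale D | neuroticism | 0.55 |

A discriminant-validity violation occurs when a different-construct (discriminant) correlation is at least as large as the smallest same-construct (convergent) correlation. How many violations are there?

Convergent (same construct = competence): Scale B, Scale A.
Smallest convergent = 0.53. Discriminant values: 0.34, 0.67, 0.55; count ≥ 0.53 → 2.

2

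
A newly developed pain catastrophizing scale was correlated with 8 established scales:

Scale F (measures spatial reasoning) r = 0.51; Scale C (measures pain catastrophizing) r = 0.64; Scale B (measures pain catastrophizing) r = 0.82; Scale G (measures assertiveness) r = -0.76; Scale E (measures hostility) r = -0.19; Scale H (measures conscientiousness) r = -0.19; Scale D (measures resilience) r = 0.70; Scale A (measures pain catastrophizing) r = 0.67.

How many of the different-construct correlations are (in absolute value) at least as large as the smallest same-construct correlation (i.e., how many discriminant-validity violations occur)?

Convergent (same construct = pain catastrophizing): Scale C, Scale B, Scale A.
Smallest convergent = 0.64. Discriminant |r|: 0.51, 0.76, 0.19, 0.19, 0.70; count ≥ 0.64 → 2.

2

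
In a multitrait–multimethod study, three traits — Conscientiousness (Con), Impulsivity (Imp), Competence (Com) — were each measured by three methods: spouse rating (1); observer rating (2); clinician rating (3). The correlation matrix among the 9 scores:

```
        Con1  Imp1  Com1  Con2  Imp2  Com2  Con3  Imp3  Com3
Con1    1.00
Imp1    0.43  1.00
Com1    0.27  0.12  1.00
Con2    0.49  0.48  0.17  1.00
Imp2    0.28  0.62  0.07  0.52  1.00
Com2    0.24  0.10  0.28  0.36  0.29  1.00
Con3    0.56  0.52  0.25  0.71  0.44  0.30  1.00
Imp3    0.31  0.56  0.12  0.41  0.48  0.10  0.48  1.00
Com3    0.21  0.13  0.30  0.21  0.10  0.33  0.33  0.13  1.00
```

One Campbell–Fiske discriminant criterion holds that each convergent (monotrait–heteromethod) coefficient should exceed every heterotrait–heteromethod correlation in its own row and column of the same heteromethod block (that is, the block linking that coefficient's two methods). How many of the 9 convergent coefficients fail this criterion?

0

Checking each validity diagonal entry against its comparison values:
Con (methods 1·2): 0.49 vs {0.28, 0.48, 0.24, 0.17} → pass.
Con (methods 1·3): 0.56 vs {0.31, 0.52, 0.21, 0.25} → pass.
Con (methods 2·3): 0.71 vs {0.41, 0.44, 0.21, 0.30} → pass.
Imp (methods 1·2): 0.62 vs {0.48, 0.28, 0.10, 0.07} → pass.
Imp (methods 1·3): 0.56 vs {0.52, 0.31, 0.13, 0.12} → pass.
Imp (methods 2·3): 0.48 vs {0.44, 0.41, 0.10, 0.10} → pass.
Com (methods 1·2): 0.28 vs {0.17, 0.24, 0.07, 0.10} → pass.
Com (methods 1·3): 0.30 vs {0.25, 0.21, 0.12, 0.13} → pass.
Com (methods 2·3): 0.33 vs {0.30, 0.21, 0.10, 0.10} → pass.
0 of 9 fail.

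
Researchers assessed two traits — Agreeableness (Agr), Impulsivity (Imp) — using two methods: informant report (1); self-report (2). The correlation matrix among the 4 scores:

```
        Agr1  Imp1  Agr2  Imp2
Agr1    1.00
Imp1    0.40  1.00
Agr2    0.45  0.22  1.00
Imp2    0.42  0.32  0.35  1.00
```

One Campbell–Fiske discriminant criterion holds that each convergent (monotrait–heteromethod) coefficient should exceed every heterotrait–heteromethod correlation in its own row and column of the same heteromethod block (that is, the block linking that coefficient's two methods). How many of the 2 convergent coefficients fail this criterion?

Each convergent coefficient versus the relevant comparison correlations:
Agr (methods 1·2): 0.45 vs {0.42, 0.22} → pass.
Imp (methods 1·2): 0.32 vs {0.22, 0.42} → fail.
1 of 2 fail.

1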